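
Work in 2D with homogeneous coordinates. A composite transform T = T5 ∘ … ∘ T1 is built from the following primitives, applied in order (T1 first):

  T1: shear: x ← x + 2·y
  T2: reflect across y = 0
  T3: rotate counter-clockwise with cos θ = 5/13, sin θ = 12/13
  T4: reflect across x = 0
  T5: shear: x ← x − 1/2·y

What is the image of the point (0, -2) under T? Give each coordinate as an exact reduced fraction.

T(p) = (63/13, -38/13)

T1 shear: x ← x + 2·y: (0, -2) → (-4, -2)
T2 reflect across y = 0: (-4, -2) → (-4, 2)
T3 rotate counter-clockwise with cos θ = 5/13, sin θ = 12/13: (-4, 2) → (-44/13, -38/13)
T4 reflect across x = 0: (-44/13, -38/13) → (44/13, -38/13)
T5 shear: x ← x − 1/2·y: (44/13, -38/13) → (63/13, -38/13)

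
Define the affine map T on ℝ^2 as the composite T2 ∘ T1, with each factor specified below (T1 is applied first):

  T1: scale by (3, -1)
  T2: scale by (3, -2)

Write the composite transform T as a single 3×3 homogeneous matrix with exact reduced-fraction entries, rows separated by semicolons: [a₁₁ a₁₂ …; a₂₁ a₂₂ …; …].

T = [9 0 0; 0 2 0; 0 0 1]

T1 = [3 0 0; 0 -1 0; 0 0 1]
T2·T1 = [9 0 0; 0 2 0; 0 0 1]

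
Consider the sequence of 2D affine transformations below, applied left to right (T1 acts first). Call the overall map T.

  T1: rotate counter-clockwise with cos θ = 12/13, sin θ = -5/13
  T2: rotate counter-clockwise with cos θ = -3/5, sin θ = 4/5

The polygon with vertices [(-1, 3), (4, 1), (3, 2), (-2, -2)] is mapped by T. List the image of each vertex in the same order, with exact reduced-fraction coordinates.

image vertices: (-173/65, -111/65), (-127/65, 236/65), (-174/65, 157/65), (158/65, -94/65)

T1 rotate counter-clockwise with cos θ = 12/13, sin θ = -5/13: (-1, 3) → (3/13, 41/13); (4, 1) → (53/13, -8/13); (3, 2) → (46/13, 9/13); (-2, -2) → (-34/13, -14/13)
T2 rotate counter-clockwise with cos θ = -3/5, sin θ = 4/5: (3/13, 41/13) → (-173/65, -111/65); (53/13, -8/13) → (-127/65, 236/65); (46/13, 9/13) → (-174/65, 157/65); (-34/13, -14/13) → (158/65, -94/65)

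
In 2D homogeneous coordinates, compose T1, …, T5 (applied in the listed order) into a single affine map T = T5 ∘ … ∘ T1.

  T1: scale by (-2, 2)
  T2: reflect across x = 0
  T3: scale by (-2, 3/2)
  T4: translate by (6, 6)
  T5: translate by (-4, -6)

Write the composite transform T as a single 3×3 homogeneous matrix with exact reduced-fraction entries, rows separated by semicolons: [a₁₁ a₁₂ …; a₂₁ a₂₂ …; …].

T = [-4 0 2; 0 3 0; 0 0 1]

T1 = [-2 0 0; 0 2 0; 0 0 1]
T2·T1 = [2 0 0; 0 2 0; 0 0 1]
T3·…·T1 = [-4 0 0; 0 3 0; 0 0 1]
T4·…·T1 = [-4 0 6; 0 3 6; 0 0 1]
T5·…·T1 = [-4 0 2; 0 3 0; 0 0 1]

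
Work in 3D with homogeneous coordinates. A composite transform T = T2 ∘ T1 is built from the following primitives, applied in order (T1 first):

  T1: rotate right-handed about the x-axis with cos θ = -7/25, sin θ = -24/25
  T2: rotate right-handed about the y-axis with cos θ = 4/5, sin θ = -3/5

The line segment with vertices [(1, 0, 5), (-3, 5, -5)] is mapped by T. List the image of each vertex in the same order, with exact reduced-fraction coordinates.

T1 rotate right-handed about the x-axis with cos θ = -7/25, sin θ = -24/25: (1, 0, 5) → (1, 24/5, -7/5); (-3, 5, -5) → (-3, -31/5, -17/5)
T2 rotate right-handed about the y-axis with cos θ = 4/5, sin θ = -3/5: (1, 24/5, -7/5) → (41/25, 24/5, -13/25); (-3, -31/5, -17/5) → (-9/25, -31/5, -113/25)

image vertices: (41/25, 24/5, -13/25), (-9/25, -31/5, -113/25)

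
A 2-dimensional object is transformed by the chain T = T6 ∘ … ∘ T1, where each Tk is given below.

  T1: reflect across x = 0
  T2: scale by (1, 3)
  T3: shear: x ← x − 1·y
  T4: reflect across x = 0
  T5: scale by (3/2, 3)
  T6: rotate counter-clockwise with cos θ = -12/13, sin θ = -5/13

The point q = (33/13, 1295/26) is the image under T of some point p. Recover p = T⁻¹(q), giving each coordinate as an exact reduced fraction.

p = (2/3, -5)

T1 = [-1 0 0; 0 1 0; 0 0 1]
T2·T1 = [-1 0 0; 0 3 0; 0 0 1]
T3·…·T1 = [-1 -3 0; 0 3 0; 0 0 1]
T4·…·T1 = [1 3 0; 0 3 0; 0 0 1]
T5·…·T1 = [3/2 9/2 0; 0 9 0; 0 0 1]
T6·…·T1 = [-18/13 -9/13 0; -15/26 -261/26 0; 0 0 1]
det M = 27/2; M⁻¹ = [-29/39 2/39 0; 5/117 -4/39 0; 0 0 1]
M⁻¹ · (33/13, 1295/26)ᵀ = (2/3, -5)ᵀ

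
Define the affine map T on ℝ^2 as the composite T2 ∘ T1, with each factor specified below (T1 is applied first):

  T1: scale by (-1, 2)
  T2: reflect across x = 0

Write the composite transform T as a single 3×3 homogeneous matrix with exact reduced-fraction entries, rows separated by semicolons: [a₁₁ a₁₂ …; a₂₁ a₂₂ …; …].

T1 = [-1 0 0; 0 2 0; 0 0 1]
T2·T1 = [1 0 0; 0 2 0; 0 0 1]

T = [1 0 0; 0 2 0; 0 0 1]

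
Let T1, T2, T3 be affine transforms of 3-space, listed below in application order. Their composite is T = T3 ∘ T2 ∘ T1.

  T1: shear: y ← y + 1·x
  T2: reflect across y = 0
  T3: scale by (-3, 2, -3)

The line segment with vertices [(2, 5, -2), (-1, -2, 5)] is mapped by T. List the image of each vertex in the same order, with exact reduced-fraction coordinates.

image vertices: (-6, -14, 6), (3, 6, -15)

T1 shear: y ← y + 1·x: (2, 5, -2) → (2, 7, -2); (-1, -2, 5) → (-1, -3, 5)
T2 reflect across y = 0: (2, 7, -2) → (2, -7, -2); (-1, -3, 5) → (-1, 3, 5)
T3 scale by (-3, 2, -3): (2, -7, -2) → (-6, -14, 6); (-1, 3, 5) → (3, 6, -15)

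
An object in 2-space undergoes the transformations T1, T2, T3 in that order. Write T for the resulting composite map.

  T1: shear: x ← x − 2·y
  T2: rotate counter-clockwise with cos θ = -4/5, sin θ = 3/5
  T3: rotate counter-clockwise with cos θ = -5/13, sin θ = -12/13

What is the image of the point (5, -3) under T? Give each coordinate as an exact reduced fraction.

T(p) = (11, 3)

T1 shear: x ← x − 2·y: (5, -3) → (11, -3)
T2 rotate counter-clockwise with cos θ = -4/5, sin θ = 3/5: (11, -3) → (-7, 9)
T3 rotate counter-clockwise with cos θ = -5/13, sin θ = -12/13: (-7, 9) → (11, 3)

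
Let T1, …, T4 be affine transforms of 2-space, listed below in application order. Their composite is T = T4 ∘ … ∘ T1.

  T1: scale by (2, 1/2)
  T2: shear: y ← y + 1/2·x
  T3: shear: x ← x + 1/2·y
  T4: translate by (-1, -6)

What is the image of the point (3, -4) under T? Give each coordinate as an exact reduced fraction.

T1 scale by (2, 1/2): (3, -4) → (6, -2)
T2 shear: y ← y + 1/2·x: (6, -2) → (6, 1)
T3 shear: x ← x + 1/2·y: (6, 1) → (13/2, 1)
T4 translate by (-1, -6): (13/2, 1) → (11/2, -5)

T(p) = (11/2, -5)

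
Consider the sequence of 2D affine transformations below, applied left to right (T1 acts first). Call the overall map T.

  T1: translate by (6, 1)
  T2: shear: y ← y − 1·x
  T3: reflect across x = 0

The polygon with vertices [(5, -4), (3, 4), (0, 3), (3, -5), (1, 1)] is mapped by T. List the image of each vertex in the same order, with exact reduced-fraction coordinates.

image vertices: (-11, -14), (-9, -4), (-6, -2), (-9, -13), (-7, -5)

T1 translate by (6, 1): (5, -4) → (11, -3); (3, 4) → (9, 5); (0, 3) → (6, 4); (3, -5) → (9, -4); (1, 1) → (7, 2)
T2 shear: y ← y − 1·x: (11, -3) → (11, -14); (9, 5) → (9, -4); (6, 4) → (6, -2); (9, -4) → (9, -13); (7, 2) → (7, -5)
T3 reflect across x = 0: (11, -14) → (-11, -14); (9, -4) → (-9, -4); (6, -2) → (-6, -2); (9, -13) → (-9, -13); (7, -5) → (-7, -5)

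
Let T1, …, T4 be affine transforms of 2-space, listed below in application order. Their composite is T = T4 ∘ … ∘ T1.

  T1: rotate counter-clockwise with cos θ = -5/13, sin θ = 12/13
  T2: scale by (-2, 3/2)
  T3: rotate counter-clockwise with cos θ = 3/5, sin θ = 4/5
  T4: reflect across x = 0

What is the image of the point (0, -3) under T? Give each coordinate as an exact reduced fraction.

T1 rotate counter-clockwise with cos θ = -5/13, sin θ = 12/13: (0, -3) → (36/13, 15/13)
T2 scale by (-2, 3/2): (36/13, 15/13) → (-72/13, 45/26)
T3 rotate counter-clockwise with cos θ = 3/5, sin θ = 4/5: (-72/13, 45/26) → (-306/65, -441/130)
T4 reflect across x = 0: (-306/65, -441/130) → (306/65, -441/130)

T(p) = (306/65, -441/130)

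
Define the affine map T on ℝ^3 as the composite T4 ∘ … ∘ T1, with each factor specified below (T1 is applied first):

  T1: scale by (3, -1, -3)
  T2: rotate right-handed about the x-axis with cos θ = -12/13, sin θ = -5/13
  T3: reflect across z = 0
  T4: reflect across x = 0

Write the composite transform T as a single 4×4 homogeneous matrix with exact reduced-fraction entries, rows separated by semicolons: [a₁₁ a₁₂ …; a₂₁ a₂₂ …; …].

T = [-3 0 0 0; 0 12/13 -15/13 0; 0 -5/13 -36/13 0; 0 0 0 1]

T1 = [3 0 0 0; 0 -1 0 0; 0 0 -3 0; 0 0 0 1]
T2·T1 = [3 0 0 0; 0 12/13 -15/13 0; 0 5/13 36/13 0; 0 0 0 1]
T3·…·T1 = [3 0 0 0; 0 12/13 -15/13 0; 0 -5/13 -36/13 0; 0 0 0 1]
T4·…·T1 = [-3 0 0 0; 0 12/13 -15/13 0; 0 -5/13 -36/13 0; 0 0 0 1]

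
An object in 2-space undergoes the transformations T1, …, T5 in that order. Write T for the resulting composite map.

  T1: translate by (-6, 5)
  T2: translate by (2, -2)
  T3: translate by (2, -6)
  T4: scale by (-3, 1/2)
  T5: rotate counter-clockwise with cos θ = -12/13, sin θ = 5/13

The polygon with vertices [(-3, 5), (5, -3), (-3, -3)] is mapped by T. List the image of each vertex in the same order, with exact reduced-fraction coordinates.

image vertices: (-185/13, 63/13), (123/13, -9/13), (-165/13, 111/13)

T1 translate by (-6, 5): (-3, 5) → (-9, 10); (5, -3) → (-1, 2); (-3, -3) → (-9, 2)
T2 translate by (2, -2): (-9, 10) → (-7, 8); (-1, 2) → (1, 0); (-9, 2) → (-7, 0)
T3 translate by (2, -6): (-7, 8) → (-5, 2); (1, 0) → (3, -6); (-7, 0) → (-5, -6)
T4 scale by (-3, 1/2): (-5, 2) → (15, 1); (3, -6) → (-9, -3); (-5, -6) → (15, -3)
T5 rotate counter-clockwise with cos θ = -12/13, sin θ = 5/13: (15, 1) → (-185/13, 63/13); (-9, -3) → (123/13, -9/13); (15, -3) → (-165/13, 111/13)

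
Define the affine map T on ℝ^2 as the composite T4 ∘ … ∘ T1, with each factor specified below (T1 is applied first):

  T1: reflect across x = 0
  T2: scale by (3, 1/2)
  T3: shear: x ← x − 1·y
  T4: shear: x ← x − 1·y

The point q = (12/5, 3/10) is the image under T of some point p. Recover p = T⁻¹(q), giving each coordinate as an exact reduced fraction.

p = (-1, 3/5)

T1 = [-1 0 0; 0 1 0; 0 0 1]
T2·T1 = [-3 0 0; 0 1/2 0; 0 0 1]
T3·…·T1 = [-3 -1/2 0; 0 1/2 0; 0 0 1]
T4·…·T1 = [-3 -1 0; 0 1/2 0; 0 0 1]
det M = -3/2; M⁻¹ = [-1/3 -2/3 0; 0 2 0; 0 0 1]
M⁻¹ · (12/5, 3/10)ᵀ = (-1, 3/5)ᵀ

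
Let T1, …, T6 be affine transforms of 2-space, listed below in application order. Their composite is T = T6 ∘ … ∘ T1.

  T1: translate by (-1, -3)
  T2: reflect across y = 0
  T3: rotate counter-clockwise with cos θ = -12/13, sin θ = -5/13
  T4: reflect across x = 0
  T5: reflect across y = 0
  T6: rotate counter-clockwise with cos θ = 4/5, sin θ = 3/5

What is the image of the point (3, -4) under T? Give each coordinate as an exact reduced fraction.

T1 translate by (-1, -3): (3, -4) → (2, -7)
T2 reflect across y = 0: (2, -7) → (2, 7)
T3 rotate counter-clockwise with cos θ = -12/13, sin θ = -5/13: (2, 7) → (11/13, -94/13)
T4 reflect across x = 0: (11/13, -94/13) → (-11/13, -94/13)
T5 reflect across y = 0: (-11/13, -94/13) → (-11/13, 94/13)
T6 rotate counter-clockwise with cos θ = 4/5, sin θ = 3/5: (-11/13, 94/13) → (-326/65, 343/65)

T(p) = (-326/65, 343/65)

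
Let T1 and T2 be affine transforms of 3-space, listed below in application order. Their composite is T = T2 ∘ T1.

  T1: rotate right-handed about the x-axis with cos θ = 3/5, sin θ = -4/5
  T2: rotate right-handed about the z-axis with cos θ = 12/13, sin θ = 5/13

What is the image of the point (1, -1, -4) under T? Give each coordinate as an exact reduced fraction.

T1 rotate right-handed about the x-axis with cos θ = 3/5, sin θ = -4/5: (1, -1, -4) → (1, -19/5, -8/5)
T2 rotate right-handed about the z-axis with cos θ = 12/13, sin θ = 5/13: (1, -19/5, -8/5) → (31/13, -203/65, -8/5)

T(p) = (31/13, -203/65, -8/5)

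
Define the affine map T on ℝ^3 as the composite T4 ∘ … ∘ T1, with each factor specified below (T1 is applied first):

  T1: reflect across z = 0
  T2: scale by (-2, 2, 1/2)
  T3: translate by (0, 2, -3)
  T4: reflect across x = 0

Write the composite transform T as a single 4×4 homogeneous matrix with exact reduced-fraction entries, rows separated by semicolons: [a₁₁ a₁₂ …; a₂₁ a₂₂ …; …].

T = [2 0 0 0; 0 2 0 2; 0 0 -1/2 -3; 0 0 0 1]

T1 = [1 0 0 0; 0 1 0 0; 0 0 -1 0; 0 0 0 1]
T2·T1 = [-2 0 0 0; 0 2 0 0; 0 0 -1/2 0; 0 0 0 1]
T3·…·T1 = [-2 0 0 0; 0 2 0 2; 0 0 -1/2 -3; 0 0 0 1]
T4·…·T1 = [2 0 0 0; 0 2 0 2; 0 0 -1/2 -3; 0 0 0 1]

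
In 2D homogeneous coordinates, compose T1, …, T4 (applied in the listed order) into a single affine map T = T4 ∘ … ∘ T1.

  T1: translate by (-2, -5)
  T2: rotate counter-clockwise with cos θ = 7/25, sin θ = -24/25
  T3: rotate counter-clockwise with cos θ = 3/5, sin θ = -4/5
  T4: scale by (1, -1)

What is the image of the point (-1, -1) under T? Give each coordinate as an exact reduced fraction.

T(p) = (-3, -6)

T1 translate by (-2, -5): (-1, -1) → (-3, -6)
T2 rotate counter-clockwise with cos θ = 7/25, sin θ = -24/25: (-3, -6) → (-33/5, 6/5)
T3 rotate counter-clockwise with cos θ = 3/5, sin θ = -4/5: (-33/5, 6/5) → (-3, 6)
T4 scale by (1, -1): (-3, 6) → (-3, -6)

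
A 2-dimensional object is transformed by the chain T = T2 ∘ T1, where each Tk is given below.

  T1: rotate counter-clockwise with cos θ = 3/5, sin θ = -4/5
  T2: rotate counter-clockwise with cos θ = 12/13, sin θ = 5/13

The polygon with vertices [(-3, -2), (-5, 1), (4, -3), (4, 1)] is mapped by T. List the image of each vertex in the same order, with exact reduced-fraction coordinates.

T1 rotate counter-clockwise with cos θ = 3/5, sin θ = -4/5: (-3, -2) → (-17/5, 6/5); (-5, 1) → (-11/5, 23/5); (4, -3) → (0, -5); (4, 1) → (16/5, -13/5)
T2 rotate counter-clockwise with cos θ = 12/13, sin θ = 5/13: (-17/5, 6/5) → (-18/5, -1/5); (-11/5, 23/5) → (-19/5, 17/5); (0, -5) → (25/13, -60/13); (16/5, -13/5) → (257/65, -76/65)

image vertices: (-18/5, -1/5), (-19/5, 17/5), (25/13, -60/13), (257/65, -76/65)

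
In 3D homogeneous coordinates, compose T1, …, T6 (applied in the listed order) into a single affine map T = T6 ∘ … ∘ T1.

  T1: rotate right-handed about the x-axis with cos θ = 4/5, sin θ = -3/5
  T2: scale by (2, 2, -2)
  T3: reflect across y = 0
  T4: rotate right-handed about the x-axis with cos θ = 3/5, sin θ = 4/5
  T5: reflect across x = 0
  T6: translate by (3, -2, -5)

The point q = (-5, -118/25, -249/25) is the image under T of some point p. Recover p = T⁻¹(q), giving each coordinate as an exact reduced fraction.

p = (4, 2, 2)

T1 = [1 0 0 0; 0 4/5 3/5 0; 0 -3/5 4/5 0; 0 0 0 1]
T2·T1 = [2 0 0 0; 0 8/5 6/5 0; 0 6/5 -8/5 0; 0 0 0 1]
T3·…·T1 = [2 0 0 0; 0 -8/5 -6/5 0; 0 6/5 -8/5 0; 0 0 0 1]
T4·…·T1 = [2 0 0 0; 0 -48/25 14/25 0; 0 -14/25 -48/25 0; 0 0 0 1]
T5·…·T1 = [-2 0 0 0; 0 -48/25 14/25 0; 0 -14/25 -48/25 0; 0 0 0 1]
T6·…·T1 = [-2 0 0 3; 0 -48/25 14/25 -2; 0 -14/25 -48/25 -5; 0 0 0 1]
det M = -8; M⁻¹ = [-1/2 0 0 3/2; 0 -12/25 -7/50 -83/50; 0 7/50 -12/25 -53/25; 0 0 0 1]
M⁻¹ · (-5, -118/25, -249/25)ᵀ = (4, 2, 2)ᵀ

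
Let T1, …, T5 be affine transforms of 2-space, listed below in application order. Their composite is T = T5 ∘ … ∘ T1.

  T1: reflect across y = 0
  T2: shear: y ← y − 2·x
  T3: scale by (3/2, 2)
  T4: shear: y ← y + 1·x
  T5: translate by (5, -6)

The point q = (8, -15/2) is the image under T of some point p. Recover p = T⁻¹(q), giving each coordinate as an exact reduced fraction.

p = (2, -7/4)

T1 = [1 0 0; 0 -1 0; 0 0 1]
T2·T1 = [1 0 0; -2 -1 0; 0 0 1]
T3·…·T1 = [3/2 0 0; -4 -2 0; 0 0 1]
T4·…·T1 = [3/2 0 0; -5/2 -2 0; 0 0 1]
T5·…·T1 = [3/2 0 5; -5/2 -2 -6; 0 0 1]
det M = -3; M⁻¹ = [2/3 0 -10/3; -5/6 -1/2 7/6; 0 0 1]
M⁻¹ · (8, -15/2)ᵀ = (2, -7/4)ᵀ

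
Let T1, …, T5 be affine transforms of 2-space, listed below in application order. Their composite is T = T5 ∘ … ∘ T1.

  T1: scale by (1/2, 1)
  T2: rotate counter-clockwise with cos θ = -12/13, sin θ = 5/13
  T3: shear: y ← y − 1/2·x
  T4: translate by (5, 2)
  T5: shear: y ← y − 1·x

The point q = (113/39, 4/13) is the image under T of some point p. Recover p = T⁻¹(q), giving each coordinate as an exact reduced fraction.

p = (4, 2/3)

T1 = [1/2 0 0; 0 1 0; 0 0 1]
T2·T1 = [-6/13 -5/13 0; 5/26 -12/13 0; 0 0 1]
T3·…·T1 = [-6/13 -5/13 0; 11/26 -19/26 0; 0 0 1]
T4·…·T1 = [-6/13 -5/13 5; 11/26 -19/26 2; 0 0 1]
T5·…·T1 = [-6/13 -5/13 5; 23/26 -9/26 -3; 0 0 1]
det M = 1/2; M⁻¹ = [-9/13 10/13 75/13; -23/13 -12/13 79/13; 0 0 1]
M⁻¹ · (113/39, 4/13)ᵀ = (4, 2/3)ᵀ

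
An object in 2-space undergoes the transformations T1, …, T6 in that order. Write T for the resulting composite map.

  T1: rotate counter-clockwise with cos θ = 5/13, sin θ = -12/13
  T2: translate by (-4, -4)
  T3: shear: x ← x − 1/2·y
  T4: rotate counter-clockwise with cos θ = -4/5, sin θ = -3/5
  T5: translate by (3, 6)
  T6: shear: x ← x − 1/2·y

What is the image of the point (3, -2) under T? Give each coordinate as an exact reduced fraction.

T1 rotate counter-clockwise with cos θ = 5/13, sin θ = -12/13: (3, -2) → (-9/13, -46/13)
T2 translate by (-4, -4): (-9/13, -46/13) → (-61/13, -98/13)
T3 shear: x ← x − 1/2·y: (-61/13, -98/13) → (-12/13, -98/13)
T4 rotate counter-clockwise with cos θ = -4/5, sin θ = -3/5: (-12/13, -98/13) → (-246/65, 428/65)
T5 translate by (3, 6): (-246/65, 428/65) → (-51/65, 818/65)
T6 shear: x ← x − 1/2·y: (-51/65, 818/65) → (-92/13, 818/65)

T(p) = (-92/13, 818/65)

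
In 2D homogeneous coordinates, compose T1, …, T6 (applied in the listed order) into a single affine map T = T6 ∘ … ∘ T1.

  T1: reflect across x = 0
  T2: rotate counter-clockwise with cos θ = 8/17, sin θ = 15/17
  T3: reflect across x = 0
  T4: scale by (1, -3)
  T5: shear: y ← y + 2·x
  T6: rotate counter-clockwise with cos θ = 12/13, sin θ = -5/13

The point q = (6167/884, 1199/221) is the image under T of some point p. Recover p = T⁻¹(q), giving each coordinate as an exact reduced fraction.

p = (7/4, 4)

T1 = [-1 0 0; 0 1 0; 0 0 1]
T2·T1 = [-8/17 -15/17 0; -15/17 8/17 0; 0 0 1]
T3·…·T1 = [8/17 15/17 0; -15/17 8/17 0; 0 0 1]
T4·…·T1 = [8/17 15/17 0; 45/17 -24/17 0; 0 0 1]
T5·…·T1 = [8/17 15/17 0; 61/17 6/17 0; 0 0 1]
T6·…·T1 = [401/221 210/221 0; 692/221 -3/221 0; 0 0 1]
det M = -3; M⁻¹ = [1/221 70/221 0; 692/663 -401/663 0; 0 0 1]
M⁻¹ · (6167/884, 1199/221)ᵀ = (7/4, 4)ᵀ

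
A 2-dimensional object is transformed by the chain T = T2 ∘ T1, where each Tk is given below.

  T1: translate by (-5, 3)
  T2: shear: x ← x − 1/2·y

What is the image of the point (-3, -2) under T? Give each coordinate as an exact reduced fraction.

T(p) = (-17/2, 1)

T1 translate by (-5, 3): (-3, -2) → (-8, 1)
T2 shear: x ← x − 1/2·y: (-8, 1) → (-17/2, 1)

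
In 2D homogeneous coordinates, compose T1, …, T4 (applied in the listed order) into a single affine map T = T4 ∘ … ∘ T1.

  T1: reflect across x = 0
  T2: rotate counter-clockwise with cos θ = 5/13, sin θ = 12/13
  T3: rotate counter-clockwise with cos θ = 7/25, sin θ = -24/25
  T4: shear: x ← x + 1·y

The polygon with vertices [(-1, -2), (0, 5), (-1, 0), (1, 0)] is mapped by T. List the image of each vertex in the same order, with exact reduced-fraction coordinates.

T1 reflect across x = 0: (-1, -2) → (1, -2); (0, 5) → (0, 5); (-1, 0) → (1, 0); (1, 0) → (-1, 0)
T2 rotate counter-clockwise with cos θ = 5/13, sin θ = 12/13: (1, -2) → (29/13, 2/13); (0, 5) → (-60/13, 25/13); (1, 0) → (5/13, 12/13); (-1, 0) → (-5/13, -12/13)
T3 rotate counter-clockwise with cos θ = 7/25, sin θ = -24/25: (29/13, 2/13) → (251/325, -682/325); (-60/13, 25/13) → (36/65, 323/65); (5/13, 12/13) → (323/325, -36/325); (-5/13, -12/13) → (-323/325, 36/325)
T4 shear: x ← x + 1·y: (251/325, -682/325) → (-431/325, -682/325); (36/65, 323/65) → (359/65, 323/65); (323/325, -36/325) → (287/325, -36/325); (-323/325, 36/325) → (-287/325, 36/325)

image vertices: (-431/325, -682/325), (359/65, 323/65), (287/325, -36/325), (-287/325, 36/325)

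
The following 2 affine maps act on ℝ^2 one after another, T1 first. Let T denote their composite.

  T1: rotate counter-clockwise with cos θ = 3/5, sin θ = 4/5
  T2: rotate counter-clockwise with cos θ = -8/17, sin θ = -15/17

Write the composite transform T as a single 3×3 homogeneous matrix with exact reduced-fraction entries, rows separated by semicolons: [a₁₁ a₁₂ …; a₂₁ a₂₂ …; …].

T = [36/85 77/85 0; -77/85 36/85 0; 0 0 1]

T1 = [3/5 -4/5 0; 4/5 3/5 0; 0 0 1]
T2·T1 = [36/85 77/85 0; -77/85 36/85 0; 0 0 1]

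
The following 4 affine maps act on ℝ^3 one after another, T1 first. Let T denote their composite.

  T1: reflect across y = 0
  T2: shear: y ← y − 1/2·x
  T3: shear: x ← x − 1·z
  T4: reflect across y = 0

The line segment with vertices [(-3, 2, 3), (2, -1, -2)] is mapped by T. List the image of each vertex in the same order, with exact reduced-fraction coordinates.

image vertices: (-6, 1/2, 3), (4, 0, -2)

T1 reflect across y = 0: (-3, 2, 3) → (-3, -2, 3); (2, -1, -2) → (2, 1, -2)
T2 shear: y ← y − 1/2·x: (-3, -2, 3) → (-3, -1/2, 3); (2, 1, -2) → (2, 0, -2)
T3 shear: x ← x − 1·z: (-3, -1/2, 3) → (-6, -1/2, 3); (2, 0, -2) → (4, 0, -2)
T4 reflect across y = 0: (-6, -1/2, 3) → (-6, 1/2, 3); (4, 0, -2) → (4, 0, -2)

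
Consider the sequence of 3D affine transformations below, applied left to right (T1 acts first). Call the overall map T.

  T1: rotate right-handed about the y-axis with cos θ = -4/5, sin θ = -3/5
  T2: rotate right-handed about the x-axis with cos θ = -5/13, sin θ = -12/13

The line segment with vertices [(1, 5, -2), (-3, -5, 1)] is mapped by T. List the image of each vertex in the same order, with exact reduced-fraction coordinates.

T1 rotate right-handed about the y-axis with cos θ = -4/5, sin θ = -3/5: (1, 5, -2) → (2/5, 5, 11/5); (-3, -5, 1) → (9/5, -5, -13/5)
T2 rotate right-handed about the x-axis with cos θ = -5/13, sin θ = -12/13: (2/5, 5, 11/5) → (2/5, 7/65, -71/13); (9/5, -5, -13/5) → (9/5, -31/65, 73/13)

image vertices: (2/5, 7/65, -71/13), (9/5, -31/65, 73/13)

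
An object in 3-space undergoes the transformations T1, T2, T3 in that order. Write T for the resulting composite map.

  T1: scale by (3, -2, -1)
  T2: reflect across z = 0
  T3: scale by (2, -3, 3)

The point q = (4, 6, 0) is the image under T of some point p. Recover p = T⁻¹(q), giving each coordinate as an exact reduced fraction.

p = (2/3, 1, 0)

T1 = [3 0 0 0; 0 -2 0 0; 0 0 -1 0; 0 0 0 1]
T2·T1 = [3 0 0 0; 0 -2 0 0; 0 0 1 0; 0 0 0 1]
T3·…·T1 = [6 0 0 0; 0 6 0 0; 0 0 3 0; 0 0 0 1]
det M = 108; M⁻¹ = [1/6 0 0 0; 0 1/6 0 0; 0 0 1/3 0; 0 0 0 1]
M⁻¹ · (4, 6, 0)ᵀ = (2/3, 1, 0)ᵀ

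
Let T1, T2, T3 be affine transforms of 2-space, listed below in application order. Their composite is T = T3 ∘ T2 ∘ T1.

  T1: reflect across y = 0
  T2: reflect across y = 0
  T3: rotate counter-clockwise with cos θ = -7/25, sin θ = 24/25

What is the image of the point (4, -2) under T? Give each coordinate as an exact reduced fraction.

T(p) = (4/5, 22/5)

T1 reflect across y = 0: (4, -2) → (4, 2)
T2 reflect across y = 0: (4, 2) → (4, -2)
T3 rotate counter-clockwise with cos θ = -7/25, sin θ = 24/25: (4, -2) → (4/5, 22/5)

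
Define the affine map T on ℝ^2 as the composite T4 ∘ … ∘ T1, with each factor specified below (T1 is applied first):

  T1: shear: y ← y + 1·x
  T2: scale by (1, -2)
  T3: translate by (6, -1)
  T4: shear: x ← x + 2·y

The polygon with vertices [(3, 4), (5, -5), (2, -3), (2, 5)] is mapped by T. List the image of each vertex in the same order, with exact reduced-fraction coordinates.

T1 shear: y ← y + 1·x: (3, 4) → (3, 7); (5, -5) → (5, 0); (2, -3) → (2, -1); (2, 5) → (2, 7)
T2 scale by (1, -2): (3, 7) → (3, -14); (5, 0) → (5, 0); (2, -1) → (2, 2); (2, 7) → (2, -14)
T3 translate by (6, -1): (3, -14) → (9, -15); (5, 0) → (11, -1); (2, 2) → (8, 1); (2, -14) → (8, -15)
T4 shear: x ← x + 2·y: (9, -15) → (-21, -15); (11, -1) → (9, -1); (8, 1) → (10, 1); (8, -15) → (-22, -15)

image vertices: (-21, -15), (9, -1), (10, 1), (-22, -15)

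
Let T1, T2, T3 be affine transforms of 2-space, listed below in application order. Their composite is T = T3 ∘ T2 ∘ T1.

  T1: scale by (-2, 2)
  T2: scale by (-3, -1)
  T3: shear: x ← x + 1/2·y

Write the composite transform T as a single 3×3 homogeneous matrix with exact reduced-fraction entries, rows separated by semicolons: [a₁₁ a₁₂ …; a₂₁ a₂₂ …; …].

T = [6 -1 0; 0 -2 0; 0 0 1]

T1 = [-2 0 0; 0 2 0; 0 0 1]
T2·T1 = [6 0 0; 0 -2 0; 0 0 1]
T3·…·T1 = [6 -1 0; 0 -2 0; 0 0 1]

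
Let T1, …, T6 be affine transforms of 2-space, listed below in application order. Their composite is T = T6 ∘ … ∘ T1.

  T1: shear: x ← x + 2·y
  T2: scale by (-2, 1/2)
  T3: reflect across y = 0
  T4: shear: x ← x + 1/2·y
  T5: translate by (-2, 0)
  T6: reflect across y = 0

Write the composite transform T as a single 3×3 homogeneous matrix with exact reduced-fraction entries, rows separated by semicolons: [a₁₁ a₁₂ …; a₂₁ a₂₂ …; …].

T = [-2 -17/4 -2; 0 1/2 0; 0 0 1]

T1 = [1 2 0; 0 1 0; 0 0 1]
T2·T1 = [-2 -4 0; 0 1/2 0; 0 0 1]
T3·…·T1 = [-2 -4 0; 0 -1/2 0; 0 0 1]
T4·…·T1 = [-2 -17/4 0; 0 -1/2 0; 0 0 1]
T5·…·T1 = [-2 -17/4 -2; 0 -1/2 0; 0 0 1]
T6·…·T1 = [-2 -17/4 -2; 0 1/2 0; 0 0 1]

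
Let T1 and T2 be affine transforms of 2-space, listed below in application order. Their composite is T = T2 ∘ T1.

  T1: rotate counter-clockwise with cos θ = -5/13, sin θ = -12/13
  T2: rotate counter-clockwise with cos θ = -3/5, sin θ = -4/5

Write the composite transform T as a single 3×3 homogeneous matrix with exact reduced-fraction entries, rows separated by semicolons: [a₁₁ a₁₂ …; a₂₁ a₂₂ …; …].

T = [-33/65 -56/65 0; 56/65 -33/65 0; 0 0 1]

T1 = [-5/13 12/13 0; -12/13 -5/13 0; 0 0 1]
T2·T1 = [-33/65 -56/65 0; 56/65 -33/65 0; 0 0 1]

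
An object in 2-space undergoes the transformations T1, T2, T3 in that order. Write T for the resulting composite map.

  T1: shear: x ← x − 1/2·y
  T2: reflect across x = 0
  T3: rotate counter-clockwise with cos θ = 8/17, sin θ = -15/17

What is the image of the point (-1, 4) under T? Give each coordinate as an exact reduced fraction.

T(p) = (84/17, -13/17)

T1 shear: x ← x − 1/2·y: (-1, 4) → (-3, 4)
T2 reflect across x = 0: (-3, 4) → (3, 4)
T3 rotate counter-clockwise with cos θ = 8/17, sin θ = -15/17: (3, 4) → (84/17, -13/17)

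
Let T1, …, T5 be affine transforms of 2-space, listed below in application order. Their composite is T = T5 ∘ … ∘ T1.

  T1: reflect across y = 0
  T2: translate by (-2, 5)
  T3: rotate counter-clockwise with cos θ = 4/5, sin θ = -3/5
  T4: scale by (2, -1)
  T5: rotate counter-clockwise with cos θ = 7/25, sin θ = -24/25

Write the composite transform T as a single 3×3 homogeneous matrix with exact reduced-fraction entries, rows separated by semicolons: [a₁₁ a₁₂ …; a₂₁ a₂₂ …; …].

T = [128/125 54/125 -526/125; -171/125 172/125 -518/125; 0 0 1]

T1 = [1 0 0; 0 -1 0; 0 0 1]
T2·T1 = [1 0 -2; 0 -1 5; 0 0 1]
T3·…·T1 = [4/5 -3/5 7/5; -3/5 -4/5 26/5; 0 0 1]
T4·…·T1 = [8/5 -6/5 14/5; 3/5 4/5 -26/5; 0 0 1]
T5·…·T1 = [128/125 54/125 -526/125; -171/125 172/125 -518/125; 0 0 1]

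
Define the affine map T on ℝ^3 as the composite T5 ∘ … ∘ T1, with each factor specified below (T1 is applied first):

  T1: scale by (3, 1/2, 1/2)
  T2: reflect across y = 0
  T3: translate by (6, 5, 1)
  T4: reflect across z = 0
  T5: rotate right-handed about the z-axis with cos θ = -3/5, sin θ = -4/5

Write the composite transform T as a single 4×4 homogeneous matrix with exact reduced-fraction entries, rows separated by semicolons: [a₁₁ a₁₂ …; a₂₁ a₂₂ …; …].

T1 = [3 0 0 0; 0 1/2 0 0; 0 0 1/2 0; 0 0 0 1]
T2·T1 = [3 0 0 0; 0 -1/2 0 0; 0 0 1/2 0; 0 0 0 1]
T3·…·T1 = [3 0 0 6; 0 -1/2 0 5; 0 0 1/2 1; 0 0 0 1]
T4·…·T1 = [3 0 0 6; 0 -1/2 0 5; 0 0 -1/2 -1; 0 0 0 1]
T5·…·T1 = [-9/5 -2/5 0 2/5; -12/5 3/10 0 -39/5; 0 0 -1/2 -1; 0 0 0 1]

T = [-9/5 -2/5 0 2/5; -12/5 3/10 0 -39/5; 0 0 -1/2 -1; 0 0 0 1]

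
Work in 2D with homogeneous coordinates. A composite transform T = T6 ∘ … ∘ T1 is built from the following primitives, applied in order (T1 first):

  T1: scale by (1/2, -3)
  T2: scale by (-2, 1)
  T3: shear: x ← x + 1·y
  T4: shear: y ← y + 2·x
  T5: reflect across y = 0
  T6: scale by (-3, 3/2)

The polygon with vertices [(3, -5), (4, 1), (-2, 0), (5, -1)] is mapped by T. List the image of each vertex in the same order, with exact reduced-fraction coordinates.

image vertices: (-36, -117/2), (21, 51/2), (-6, -6), (6, 3/2)

T1 scale by (1/2, -3): (3, -5) → (3/2, 15); (4, 1) → (2, -3); (-2, 0) → (-1, 0); (5, -1) → (5/2, 3)
T2 scale by (-2, 1): (3/2, 15) → (-3, 15); (2, -3) → (-4, -3); (-1, 0) → (2, 0); (5/2, 3) → (-5, 3)
T3 shear: x ← x + 1·y: (-3, 15) → (12, 15); (-4, -3) → (-7, -3); (2, 0) → (2, 0); (-5, 3) → (-2, 3)
T4 shear: y ← y + 2·x: (12, 15) → (12, 39); (-7, -3) → (-7, -17); (2, 0) → (2, 4); (-2, 3) → (-2, -1)
T5 reflect across y = 0: (12, 39) → (12, -39); (-7, -17) → (-7, 17); (2, 4) → (2, -4); (-2, -1) → (-2, 1)
T6 scale by (-3, 3/2): (12, -39) → (-36, -117/2); (-7, 17) → (21, 51/2); (2, -4) → (-6, -6); (-2, 1) → (6, 3/2)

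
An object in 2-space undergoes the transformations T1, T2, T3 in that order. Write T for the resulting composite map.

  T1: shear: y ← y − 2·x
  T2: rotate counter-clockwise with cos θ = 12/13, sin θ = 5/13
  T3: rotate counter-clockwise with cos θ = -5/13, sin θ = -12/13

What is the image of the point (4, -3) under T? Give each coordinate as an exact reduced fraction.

T1 shear: y ← y − 2·x: (4, -3) → (4, -11)
T2 rotate counter-clockwise with cos θ = 12/13, sin θ = 5/13: (4, -11) → (103/13, -112/13)
T3 rotate counter-clockwise with cos θ = -5/13, sin θ = -12/13: (103/13, -112/13) → (-11, -4)

T(p) = (-11, -4)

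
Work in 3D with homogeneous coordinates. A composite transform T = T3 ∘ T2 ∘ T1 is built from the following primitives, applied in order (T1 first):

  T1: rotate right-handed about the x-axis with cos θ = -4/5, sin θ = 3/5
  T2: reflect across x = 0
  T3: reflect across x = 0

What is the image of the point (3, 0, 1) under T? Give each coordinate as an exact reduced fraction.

T(p) = (3, -3/5, -4/5)

T1 rotate right-handed about the x-axis with cos θ = -4/5, sin θ = 3/5: (3, 0, 1) → (3, -3/5, -4/5)
T2 reflect across x = 0: (3, -3/5, -4/5) → (-3, -3/5, -4/5)
T3 reflect across x = 0: (-3, -3/5, -4/5) → (3, -3/5, -4/5)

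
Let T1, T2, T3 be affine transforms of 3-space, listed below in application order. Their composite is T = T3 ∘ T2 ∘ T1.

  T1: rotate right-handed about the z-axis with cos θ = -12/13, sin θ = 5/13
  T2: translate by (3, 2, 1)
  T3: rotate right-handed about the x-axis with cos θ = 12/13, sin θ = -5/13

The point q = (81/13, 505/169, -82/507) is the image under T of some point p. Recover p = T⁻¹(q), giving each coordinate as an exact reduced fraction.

p = (-8/3, -2, 0)

T1 = [-12/13 -5/13 0 0; 5/13 -12/13 0 0; 0 0 1 0; 0 0 0 1]
T2·T1 = [-12/13 -5/13 0 3; 5/13 -12/13 0 2; 0 0 1 1; 0 0 0 1]
T3·…·T1 = [-12/13 -5/13 0 3; 60/169 -144/169 5/13 29/13; -25/169 60/169 12/13 2/13; 0 0 0 1]
det M = 1; M⁻¹ = [-12/13 60/169 -25/169 2; -5/13 -144/169 60/169 3; 0 5/13 12/13 -1; 0 0 0 1]
M⁻¹ · (81/13, 505/169, -82/507)ᵀ = (-8/3, -2, 0)ᵀ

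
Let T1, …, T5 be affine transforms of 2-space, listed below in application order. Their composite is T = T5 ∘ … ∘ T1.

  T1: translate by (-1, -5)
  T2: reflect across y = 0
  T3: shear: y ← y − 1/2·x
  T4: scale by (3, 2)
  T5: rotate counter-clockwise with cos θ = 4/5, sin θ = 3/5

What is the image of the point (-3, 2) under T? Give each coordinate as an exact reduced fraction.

T(p) = (-78/5, 4/5)

T1 translate by (-1, -5): (-3, 2) → (-4, -3)
T2 reflect across y = 0: (-4, -3) → (-4, 3)
T3 shear: y ← y − 1/2·x: (-4, 3) → (-4, 5)
T4 scale by (3, 2): (-4, 5) → (-12, 10)
T5 rotate counter-clockwise with cos θ = 4/5, sin θ = 3/5: (-12, 10) → (-78/5, 4/5)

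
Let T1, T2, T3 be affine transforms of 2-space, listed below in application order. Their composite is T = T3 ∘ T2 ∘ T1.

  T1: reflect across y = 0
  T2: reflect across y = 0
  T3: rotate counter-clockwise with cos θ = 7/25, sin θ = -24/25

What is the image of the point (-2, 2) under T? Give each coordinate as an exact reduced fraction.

T(p) = (34/25, 62/25)

T1 reflect across y = 0: (-2, 2) → (-2, -2)
T2 reflect across y = 0: (-2, -2) → (-2, 2)
T3 rotate counter-clockwise with cos θ = 7/25, sin θ = -24/25: (-2, 2) → (34/25, 62/25)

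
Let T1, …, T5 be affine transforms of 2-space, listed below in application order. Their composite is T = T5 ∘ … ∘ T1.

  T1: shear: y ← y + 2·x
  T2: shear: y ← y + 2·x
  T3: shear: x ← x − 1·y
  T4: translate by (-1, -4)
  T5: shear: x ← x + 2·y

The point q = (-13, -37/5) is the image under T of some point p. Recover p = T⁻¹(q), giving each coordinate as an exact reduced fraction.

T1 = [1 0 0; 2 1 0; 0 0 1]
T2·T1 = [1 0 0; 4 1 0; 0 0 1]
T3·…·T1 = [-3 -1 0; 4 1 0; 0 0 1]
T4·…·T1 = [-3 -1 -1; 4 1 -4; 0 0 1]
T5·…·T1 = [5 1 -9; 4 1 -4; 0 0 1]
det M = 1; M⁻¹ = [1 -1 5; -4 5 -16; 0 0 1]
M⁻¹ · (-13, -37/5)ᵀ = (-3/5, -1)ᵀ

p = (-3/5, -1)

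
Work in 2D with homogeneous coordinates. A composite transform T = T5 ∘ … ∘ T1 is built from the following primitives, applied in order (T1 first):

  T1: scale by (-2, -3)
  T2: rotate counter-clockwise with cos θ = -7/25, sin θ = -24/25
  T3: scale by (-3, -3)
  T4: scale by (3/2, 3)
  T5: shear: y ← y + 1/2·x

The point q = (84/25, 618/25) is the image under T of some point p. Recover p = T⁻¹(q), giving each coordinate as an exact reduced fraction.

p = (-4/3, 0)

T1 = [-2 0 0; 0 -3 0; 0 0 1]
T2·T1 = [14/25 -72/25 0; 48/25 21/25 0; 0 0 1]
T3·…·T1 = [-42/25 216/25 0; -144/25 -63/25 0; 0 0 1]
T4·…·T1 = [-63/25 324/25 0; -432/25 -189/25 0; 0 0 1]
T5·…·T1 = [-63/25 324/25 0; -927/50 -27/25 0; 0 0 1]
det M = 243; M⁻¹ = [-1/225 -4/75 0; 103/1350 -7/675 0; 0 0 1]
M⁻¹ · (84/25, 618/25)ᵀ = (-4/3, 0)ᵀ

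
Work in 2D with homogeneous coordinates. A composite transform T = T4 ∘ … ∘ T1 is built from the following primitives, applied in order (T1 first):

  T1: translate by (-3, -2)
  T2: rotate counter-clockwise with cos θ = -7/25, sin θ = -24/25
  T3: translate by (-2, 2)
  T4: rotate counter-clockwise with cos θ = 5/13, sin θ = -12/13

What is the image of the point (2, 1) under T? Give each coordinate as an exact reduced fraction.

T1 translate by (-3, -2): (2, 1) → (-1, -1)
T2 rotate counter-clockwise with cos θ = -7/25, sin θ = -24/25: (-1, -1) → (-17/25, 31/25)
T3 translate by (-2, 2): (-17/25, 31/25) → (-67/25, 81/25)
T4 rotate counter-clockwise with cos θ = 5/13, sin θ = -12/13: (-67/25, 81/25) → (49/25, 93/25)

T(p) = (49/25, 93/25)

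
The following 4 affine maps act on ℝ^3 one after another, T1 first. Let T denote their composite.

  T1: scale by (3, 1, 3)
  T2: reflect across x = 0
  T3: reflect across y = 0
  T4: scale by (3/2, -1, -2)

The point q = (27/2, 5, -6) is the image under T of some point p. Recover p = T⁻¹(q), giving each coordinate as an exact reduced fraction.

T1 = [3 0 0 0; 0 1 0 0; 0 0 3 0; 0 0 0 1]
T2·T1 = [-3 0 0 0; 0 1 0 0; 0 0 3 0; 0 0 0 1]
T3·…·T1 = [-3 0 0 0; 0 -1 0 0; 0 0 3 0; 0 0 0 1]
T4·…·T1 = [-9/2 0 0 0; 0 1 0 0; 0 0 -6 0; 0 0 0 1]
det M = 27; M⁻¹ = [-2/9 0 0 0; 0 1 0 0; 0 0 -1/6 0; 0 0 0 1]
M⁻¹ · (27/2, 5, -6)ᵀ = (-3, 5, 1)ᵀ

p = (-3, 5, 1)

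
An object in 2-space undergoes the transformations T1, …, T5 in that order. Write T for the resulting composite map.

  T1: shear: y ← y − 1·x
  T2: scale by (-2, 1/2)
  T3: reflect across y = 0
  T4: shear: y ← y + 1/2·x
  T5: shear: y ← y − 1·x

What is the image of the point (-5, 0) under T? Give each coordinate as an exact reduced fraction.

T(p) = (10, -15/2)

T1 shear: y ← y − 1·x: (-5, 0) → (-5, 5)
T2 scale by (-2, 1/2): (-5, 5) → (10, 5/2)
T3 reflect across y = 0: (10, 5/2) → (10, -5/2)
T4 shear: y ← y + 1/2·x: (10, -5/2) → (10, 5/2)
T5 shear: y ← y − 1·x: (10, 5/2) → (10, -15/2)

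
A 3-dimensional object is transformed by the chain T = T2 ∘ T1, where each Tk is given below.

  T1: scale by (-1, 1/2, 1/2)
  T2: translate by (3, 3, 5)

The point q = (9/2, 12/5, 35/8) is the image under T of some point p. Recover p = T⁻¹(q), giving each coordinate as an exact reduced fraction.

T1 = [-1 0 0 0; 0 1/2 0 0; 0 0 1/2 0; 0 0 0 1]
T2·T1 = [-1 0 0 3; 0 1/2 0 3; 0 0 1/2 5; 0 0 0 1]
det M = -1/4; M⁻¹ = [-1 0 0 3; 0 2 0 -6; 0 0 2 -10; 0 0 0 1]
M⁻¹ · (9/2, 12/5, 35/8)ᵀ = (-3/2, -6/5, -5/4)ᵀ

p = (-3/2, -6/5, -5/4)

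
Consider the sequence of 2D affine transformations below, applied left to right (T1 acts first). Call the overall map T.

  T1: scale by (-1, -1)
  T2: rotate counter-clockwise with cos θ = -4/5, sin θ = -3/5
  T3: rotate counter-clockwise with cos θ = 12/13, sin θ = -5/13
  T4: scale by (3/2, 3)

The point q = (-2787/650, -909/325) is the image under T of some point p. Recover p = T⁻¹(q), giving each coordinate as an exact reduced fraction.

T1 = [-1 0 0; 0 -1 0; 0 0 1]
T2·T1 = [4/5 -3/5 0; 3/5 4/5 0; 0 0 1]
T3·…·T1 = [63/65 -16/65 0; 16/65 63/65 0; 0 0 1]
T4·…·T1 = [189/130 -24/65 0; 48/65 189/65 0; 0 0 1]
det M = 9/2; M⁻¹ = [42/65 16/195 0; -32/195 21/65 0; 0 0 1]
M⁻¹ · (-2787/650, -909/325)ᵀ = (-3, -1/5)ᵀ

p = (-3, -1/5)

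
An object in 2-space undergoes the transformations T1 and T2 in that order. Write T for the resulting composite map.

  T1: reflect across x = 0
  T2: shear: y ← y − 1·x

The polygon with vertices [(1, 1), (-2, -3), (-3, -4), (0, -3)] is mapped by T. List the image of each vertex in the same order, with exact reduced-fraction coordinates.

T1 reflect across x = 0: (1, 1) → (-1, 1); (-2, -3) → (2, -3); (-3, -4) → (3, -4); (0, -3) → (0, -3)
T2 shear: y ← y − 1·x: (-1, 1) → (-1, 2); (2, -3) → (2, -5); (3, -4) → (3, -7); (0, -3) → (0, -3)

image vertices: (-1, 2), (2, -5), (3, -7), (0, -3)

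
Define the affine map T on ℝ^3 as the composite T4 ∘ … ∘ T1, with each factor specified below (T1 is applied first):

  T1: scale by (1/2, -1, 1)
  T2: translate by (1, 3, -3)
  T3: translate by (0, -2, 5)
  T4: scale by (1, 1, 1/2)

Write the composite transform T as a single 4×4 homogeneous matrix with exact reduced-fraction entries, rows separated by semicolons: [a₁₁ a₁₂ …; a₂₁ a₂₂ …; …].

T = [1/2 0 0 1; 0 -1 0 1; 0 0 1/2 1; 0 0 0 1]

T1 = [1/2 0 0 0; 0 -1 0 0; 0 0 1 0; 0 0 0 1]
T2·T1 = [1/2 0 0 1; 0 -1 0 3; 0 0 1 -3; 0 0 0 1]
T3·…·T1 = [1/2 0 0 1; 0 -1 0 1; 0 0 1 2; 0 0 0 1]
T4·…·T1 = [1/2 0 0 1; 0 -1 0 1; 0 0 1/2 1; 0 0 0 1]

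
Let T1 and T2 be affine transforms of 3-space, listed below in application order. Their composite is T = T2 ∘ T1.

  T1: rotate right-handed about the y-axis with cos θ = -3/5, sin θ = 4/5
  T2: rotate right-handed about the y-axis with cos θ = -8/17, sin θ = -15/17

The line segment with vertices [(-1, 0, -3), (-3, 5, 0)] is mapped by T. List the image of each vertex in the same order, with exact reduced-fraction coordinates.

T1 rotate right-handed about the y-axis with cos θ = -3/5, sin θ = 4/5: (-1, 0, -3) → (-9/5, 0, 13/5); (-3, 5, 0) → (9/5, 5, 12/5)
T2 rotate right-handed about the y-axis with cos θ = -8/17, sin θ = -15/17: (-9/5, 0, 13/5) → (-123/85, 0, -239/85); (9/5, 5, 12/5) → (-252/85, 5, 39/85)

image vertices: (-123/85, 0, -239/85), (-252/85, 5, 39/85)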